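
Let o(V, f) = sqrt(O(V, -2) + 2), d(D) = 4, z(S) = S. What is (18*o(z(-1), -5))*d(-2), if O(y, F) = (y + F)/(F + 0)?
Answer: 36*sqrt(14) ≈ 134.70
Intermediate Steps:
O(y, F) = (F + y)/F
o(V, f) = sqrt(3 - V/2) (o(V, f) = sqrt((-2 + V)/(-2) + 2) = sqrt(-(-2 + V)/2 + 2) = sqrt((1 - V/2) + 2) = sqrt(3 - V/2))
(18*o(z(-1), -5))*d(-2) = (18*(sqrt(12 - 2*(-1))/2))*4 = (18*(sqrt(12 + 2)/2))*4 = (18*(sqrt(14)/2))*4 = (9*sqrt(14))*4 = 36*sqrt(14)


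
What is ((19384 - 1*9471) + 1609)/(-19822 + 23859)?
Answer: 11522/4037 ≈ 2.8541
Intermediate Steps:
((19384 - 1*9471) + 1609)/(-19822 + 23859) = ((19384 - 9471) + 1609)/4037 = (9913 + 1609)*(1/4037) = 11522*(1/4037) = 11522/4037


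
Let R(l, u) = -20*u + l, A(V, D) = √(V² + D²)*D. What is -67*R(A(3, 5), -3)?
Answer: -4020 - 335*√34 ≈ -5973.4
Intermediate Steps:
A(V, D) = D*√(D² + V²) (A(V, D) = √(D² + V²)*D = D*√(D² + V²))
R(l, u) = l - 20*u
-67*R(A(3, 5), -3) = -67*(5*√(5² + 3²) - 20*(-3)) = -67*(5*√(25 + 9) + 60) = -67*(5*√34 + 60) = -67*(60 + 5*√34) = -4020 - 335*√34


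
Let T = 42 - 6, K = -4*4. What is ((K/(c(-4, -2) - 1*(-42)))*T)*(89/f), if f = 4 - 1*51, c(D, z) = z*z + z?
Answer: 12816/517 ≈ 24.789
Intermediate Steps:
K = -16
c(D, z) = z + z**2 (c(D, z) = z**2 + z = z + z**2)
T = 36
f = -47 (f = 4 - 51 = -47)
((K/(c(-4, -2) - 1*(-42)))*T)*(89/f) = (-16/(-2*(1 - 2) - 1*(-42))*36)*(89/(-47)) = (-16/(-2*(-1) + 42)*36)*(89*(-1/47)) = (-16/(2 + 42)*36)*(-89/47) = (-16/44*36)*(-89/47) = (-16*1/44*36)*(-89/47) = -4/11*36*(-89/47) = -144/11*(-89/47) = 12816/517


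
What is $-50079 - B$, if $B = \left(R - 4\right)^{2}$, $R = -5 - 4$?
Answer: $-50248$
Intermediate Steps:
$R = -9$ ($R = -5 - 4 = -9$)
$B = 169$ ($B = \left(-9 - 4\right)^{2} = \left(-13\right)^{2} = 169$)
$-50079 - B = -50079 - 169 = -50248$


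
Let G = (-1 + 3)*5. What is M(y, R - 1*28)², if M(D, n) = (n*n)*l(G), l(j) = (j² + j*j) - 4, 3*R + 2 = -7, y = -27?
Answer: 35477982736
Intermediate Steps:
G = 10 (G = 2*5 = 10)
R = -3 (R = -⅔ + (⅓)*(-7) = -⅔ - 7/3 = -3)
l(j) = -4 + 2*j² (l(j) = (j² + j²) - 4 = 2*j² - 4 = -4 + 2*j²)
M(D, n) = 196*n² (M(D, n) = (n*n)*(-4 + 2*10²) = n²*(-4 + 2*100) = n²*(-4 + 200) = n²*196 = 196*n²)
M(y, R - 1*28)² = (196*(-3 - 1*28)²)² = (196*(-3 - 28)²)² = (196*(-31)²)² = (196*961)² = 188356² = 35477982736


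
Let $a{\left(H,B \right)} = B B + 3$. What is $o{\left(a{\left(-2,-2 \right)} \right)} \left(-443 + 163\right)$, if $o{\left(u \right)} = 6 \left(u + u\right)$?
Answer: $-23520$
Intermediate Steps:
$a{\left(H,B \right)} = 3 + B^{2}$ ($a{\left(H,B \right)} = B^{2} + 3 = 3 + B^{2}$)
$o{\left(u \right)} = 12 u$ ($o{\left(u \right)} = 6 \cdot 2 u = 12 u$)
$o{\left(a{\left(-2,-2 \right)} \right)} \left(-443 + 163\right) = 12 \left(3 + \left(-2\right)^{2}\right) \left(-443 + 163\right) = 12 \left(3 + 4\right) \left(-280\right) = 12 \cdot 7 \left(-280\right) = 84 \left(-280\right) = -23520$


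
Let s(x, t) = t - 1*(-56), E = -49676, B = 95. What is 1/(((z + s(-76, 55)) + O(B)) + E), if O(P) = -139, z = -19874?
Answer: -1/69578 ≈ -1.4372e-5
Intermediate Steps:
s(x, t) = 56 + t (s(x, t) = t + 56 = 56 + t)
1/(((z + s(-76, 55)) + O(B)) + E) = 1/(((-19874 + (56 + 55)) - 139) - 49676) = 1/(((-19874 + 111) - 139) - 49676) = 1/((-19763 - 139) - 49676) = 1/(-19902 - 49676) = 1/(-69578) = -1/69578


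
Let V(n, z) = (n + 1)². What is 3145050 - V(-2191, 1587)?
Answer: -1651050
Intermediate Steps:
V(n, z) = (1 + n)²
3145050 - V(-2191, 1587) = 3145050 - (1 - 2191)² = 3145050 - 1*(-2190)² = 3145050 - 1*4796100 = 3145050 - 4796100 = -1651050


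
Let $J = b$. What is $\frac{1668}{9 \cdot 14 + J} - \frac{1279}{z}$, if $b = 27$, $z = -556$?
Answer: $\frac{374365}{28356} \approx 13.202$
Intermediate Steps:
$J = 27$
$\frac{1668}{9 \cdot 14 + J} - \frac{1279}{z} = \frac{1668}{9 \cdot 14 + 27} - \frac{1279}{-556} = \frac{1668}{126 + 27} - - \frac{1279}{556} = \frac{1668}{153} + \frac{1279}{556} = 1668 \cdot \frac{1}{153} + \frac{1279}{556} = \frac{556}{51} + \frac{1279}{556} = \frac{374365}{28356}$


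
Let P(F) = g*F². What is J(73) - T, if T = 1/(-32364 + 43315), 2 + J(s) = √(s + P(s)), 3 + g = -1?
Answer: -21903/10951 + I*√21243 ≈ -2.0001 + 145.75*I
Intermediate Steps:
g = -4 (g = -3 - 1 = -4)
P(F) = -4*F²
J(s) = -2 + √(s - 4*s²)
T = 1/10951 ≈ 9.1316e-5
J(73) - T = (-2 + √(73*(1 - 4*73))) - 1*1/10951 = (-2 + √(73*(1 - 292))) - 1/10951 = (-2 + √(73*(-291))) - 1/10951 = (-2 + √(-21243)) - 1/10951 = (-2 + I*√21243) - 1/10951 = -21903/10951 + I*√21243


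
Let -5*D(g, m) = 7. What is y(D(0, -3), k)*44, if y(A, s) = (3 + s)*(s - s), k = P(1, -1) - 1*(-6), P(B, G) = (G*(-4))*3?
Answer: 0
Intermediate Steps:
D(g, m) = -7/5 (D(g, m) = -1/5*7 = -7/5)
P(B, G) = -12*G (P(B, G) = -4*G*3 = -12*G)
k = 18 (k = -12*(-1) - 1*(-6) = 12 + 6 = 18)
y(A, s) = 0 (y(A, s) = (3 + s)*0 = 0)
y(D(0, -3), k)*44 = 0*44 = 0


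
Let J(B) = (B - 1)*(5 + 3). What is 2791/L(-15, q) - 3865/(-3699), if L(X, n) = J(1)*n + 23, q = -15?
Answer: 10412804/85077 ≈ 122.39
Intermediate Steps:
J(B) = -8 + 8*B (J(B) = (-1 + B)*8 = -8 + 8*B)
L(X, n) = 23 (L(X, n) = (-8 + 8*1)*n + 23 = (-8 + 8)*n + 23 = 0*n + 23 = 0 + 23 = 23)
2791/L(-15, q) - 3865/(-3699) = 2791/23 - 3865/(-3699) = 2791*(1/23) - 3865*(-1/3699) = 2791/23 + 3865/3699 = 10412804/85077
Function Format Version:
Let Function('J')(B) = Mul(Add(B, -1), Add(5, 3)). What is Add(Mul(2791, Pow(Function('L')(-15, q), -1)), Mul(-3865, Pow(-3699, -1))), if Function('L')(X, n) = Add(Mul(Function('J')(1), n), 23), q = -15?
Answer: Rational(10412804, 85077) ≈ 122.39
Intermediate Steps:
Function('J')(B) = Add(-8, Mul(8, B)) (Function('J')(B) = Mul(Add(-1, B), 8) = Add(-8, Mul(8, B)))
Function('L')(X, n) = 23 (Function('L')(X, n) = Add(Mul(Add(-8, Mul(8, 1)), n), 23) = Add(Mul(Add(-8, 8), n), 23) = Add(Mul(0, n), 23) = Add(0, 23) = 23)
Add(Mul(2791, Pow(Function('L')(-15, q), -1)), Mul(-3865, Pow(-3699, -1))) = Add(Mul(2791, Pow(23, -1)), Mul(-3865, Pow(-3699, -1))) = Add(Mul(2791, Rational(1, 23)), Mul(-3865, Rational(-1, 3699))) = Add(Rational(2791, 23), Rational(3865, 3699)) = Rational(10412804, 85077)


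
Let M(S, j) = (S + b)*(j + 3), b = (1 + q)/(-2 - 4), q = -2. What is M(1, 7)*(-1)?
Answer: -35/3 ≈ -11.667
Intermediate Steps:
b = 1/6 (b = (1 - 2)/(-2 - 4) = -1/(-6) = -1*(-1/6) = 1/6 ≈ 0.16667)
M(S, j) = (3 + j)*(1/6 + S) (M(S, j) = (S + 1/6)*(j + 3) = (1/6 + S)*(3 + j) = (3 + j)*(1/6 + S))
M(1, 7)*(-1) = (1/2 + 3*1 + (1/6)*7 + 1*7)*(-1) = (1/2 + 3 + 7/6 + 7)*(-1) = (35/3)*(-1) = -35/3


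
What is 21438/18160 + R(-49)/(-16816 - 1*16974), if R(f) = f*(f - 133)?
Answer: 28121957/30681320 ≈ 0.91658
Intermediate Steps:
R(f) = f*(-133 + f)
21438/18160 + R(-49)/(-16816 - 1*16974) = 21438/18160 + (-49*(-133 - 49))/(-16816 - 1*16974) = 21438*(1/18160) + (-49*(-182))/(-16816 - 16974) = 10719/9080 + 8918/(-33790) = 10719/9080 + 8918*(-1/33790) = 10719/9080 - 4459/16895 = 28121957/30681320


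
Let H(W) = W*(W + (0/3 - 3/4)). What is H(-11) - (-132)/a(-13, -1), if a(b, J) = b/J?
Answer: 7249/52 ≈ 139.40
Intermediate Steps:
H(W) = W*(-3/4 + W) (H(W) = W*(W + (0*(1/3) - 3*1/4)) = W*(W + (0 - 3/4)) = W*(W - 3/4) = W*(-3/4 + W))
H(-11) - (-132)/a(-13, -1) = (1/4)*(-11)*(-3 + 4*(-11)) - (-132)/((-13/(-1))) = (1/4)*(-11)*(-3 - 44) - (-132)/((-13*(-1))) = (1/4)*(-11)*(-47) - (-132)/13 = 517/4 - (-132)/13 = 517/4 - 1*(-132/13) = 517/4 + 132/13 = 7249/52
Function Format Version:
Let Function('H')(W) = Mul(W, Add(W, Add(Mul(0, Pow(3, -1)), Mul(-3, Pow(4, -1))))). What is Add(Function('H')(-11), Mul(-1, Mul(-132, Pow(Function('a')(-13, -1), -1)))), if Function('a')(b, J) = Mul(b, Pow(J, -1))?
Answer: Rational(7249, 52) ≈ 139.40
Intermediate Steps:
Function('H')(W) = Mul(W, Add(Rational(-3, 4), W)) (Function('H')(W) = Mul(W, Add(W, Add(Mul(0, Rational(1, 3)), Mul(-3, Rational(1, 4))))) = Mul(W, Add(W, Add(0, Rational(-3, 4)))) = Mul(W, Add(W, Rational(-3, 4))) = Mul(W, Add(Rational(-3, 4), W)))
Add(Function('H')(-11), Mul(-1, Mul(-132, Pow(Function('a')(-13, -1), -1)))) = Add(Mul(Rational(1, 4), -11, Add(-3, Mul(4, -11))), Mul(-1, Mul(-132, Pow(Mul(-13, Pow(-1, -1)), -1)))) = Add(Mul(Rational(1, 4), -11, Add(-3, -44)), Mul(-1, Mul(-132, Pow(Mul(-13, -1), -1)))) = Add(Mul(Rational(1, 4), -11, -47), Mul(-1, Mul(-132, Pow(13, -1)))) = Add(Rational(517, 4), Mul(-1, Mul(-132, Rational(1, 13)))) = Add(Rational(517, 4), Mul(-1, Rational(-132, 13))) = Add(Rational(517, 4), Rational(132, 13)) = Rational(7249, 52)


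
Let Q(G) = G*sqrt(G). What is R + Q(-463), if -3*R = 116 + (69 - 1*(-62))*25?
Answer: -3391/3 - 463*I*sqrt(463) ≈ -1130.3 - 9962.6*I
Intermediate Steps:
Q(G) = G**(3/2)
R = -3391/3 (R = -(116 + (69 - 1*(-62))*25)/3 = -(116 + (69 + 62)*25)/3 = -(116 + 131*25)/3 = -(116 + 3275)/3 = -1/3*3391 = -3391/3 ≈ -1130.3)
R + Q(-463) = -3391/3 + (-463)**(3/2) = -3391/3 - 463*I*sqrt(463)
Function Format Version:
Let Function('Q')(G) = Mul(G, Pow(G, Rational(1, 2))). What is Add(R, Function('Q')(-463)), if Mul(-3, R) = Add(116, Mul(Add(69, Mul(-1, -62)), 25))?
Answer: Add(Rational(-3391, 3), Mul(-463, I, Pow(463, Rational(1, 2)))) ≈ Add(-1130.3, Mul(-9962.6, I))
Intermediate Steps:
Function('Q')(G) = Pow(G, Rational(3, 2))
R = Rational(-3391, 3) (R = Mul(Rational(-1, 3), Add(116, Mul(Add(69, Mul(-1, -62)), 25))) = Mul(Rational(-1, 3), Add(116, Mul(Add(69, 62), 25))) = Mul(Rational(-1, 3), Add(116, Mul(131, 25))) = Mul(Rational(-1, 3), Add(116, 3275)) = Mul(Rational(-1, 3), 3391) = Rational(-3391, 3) ≈ -1130.3)
Add(R, Function('Q')(-463)) = Add(Rational(-3391, 3), Pow(-463, Rational(3, 2))) = Add(Rational(-3391, 3), Mul(-463, I, Pow(463, Rational(1, 2))))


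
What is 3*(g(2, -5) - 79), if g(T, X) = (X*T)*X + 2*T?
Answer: -75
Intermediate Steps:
g(T, X) = 2*T + T*X² (g(T, X) = (T*X)*X + 2*T = T*X² + 2*T = 2*T + T*X²)
3*(g(2, -5) - 79) = 3*(2*(2 + (-5)²) - 79) = 3*(2*(2 + 25) - 79) = 3*(2*27 - 79) = 3*(54 - 79) = 3*(-25) = -75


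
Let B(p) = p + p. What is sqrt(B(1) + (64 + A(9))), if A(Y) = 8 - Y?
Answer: sqrt(65) ≈ 8.0623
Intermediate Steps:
B(p) = 2*p
sqrt(B(1) + (64 + A(9))) = sqrt(2*1 + (64 + (8 - 1*9))) = sqrt(2 + (64 + (8 - 9))) = sqrt(2 + (64 - 1)) = sqrt(2 + 63) = sqrt(65)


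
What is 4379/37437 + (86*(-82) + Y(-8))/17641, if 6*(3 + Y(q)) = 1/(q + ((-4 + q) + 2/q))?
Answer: -15136340734/53494515477 ≈ -0.28295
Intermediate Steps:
Y(q) = -3 + 1/(6*(-4 + 2*q + 2/q)) (Y(q) = -3 + 1/(6*(q + ((-4 + q) + 2/q))) = -3 + 1/(6*(q + (-4 + q + 2/q))) = -3 + 1/(6*(-4 + 2*q + 2/q)))
4379/37437 + (86*(-82) + Y(-8))/17641 = 4379/37437 + (86*(-82) + (-36 - 36*(-8)**2 + 73*(-8))/(12*(1 + (-8)**2 - 2*(-8))))/17641 = 4379*(1/37437) + (-7052 + (-36 - 36*64 - 584)/(12*(1 + 64 + 16)))*(1/17641) = 4379/37437 + (-7052 + (1/12)*(-36 - 2304 - 584)/81)*(1/17641) = 4379/37437 + (-7052 + (1/12)*(1/81)*(-2924))*(1/17641) = 4379/37437 + (-7052 - 731/243)*(1/17641) = 4379/37437 - 1714367/243*1/17641 = 4379/37437 - 1714367/4286763 = -15136340734/53494515477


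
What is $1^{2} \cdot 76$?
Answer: $76$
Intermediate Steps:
$1^{2} \cdot 76 = 1 \cdot 76 = 76$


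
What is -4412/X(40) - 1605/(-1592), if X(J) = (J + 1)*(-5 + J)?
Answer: -4720729/2284520 ≈ -2.0664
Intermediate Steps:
X(J) = (1 + J)*(-5 + J)
-4412/X(40) - 1605/(-1592) = -4412/(-5 + 40**2 - 4*40) - 1605/(-1592) = -4412/(-5 + 1600 - 160) - 1605*(-1/1592) = -4412/1435 + 1605/1592 = -4720729/2284520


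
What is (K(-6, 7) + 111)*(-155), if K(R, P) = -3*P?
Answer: -13950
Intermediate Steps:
(K(-6, 7) + 111)*(-155) = (-3*7 + 111)*(-155) = (-21 + 111)*(-155) = 90*(-155) = -13950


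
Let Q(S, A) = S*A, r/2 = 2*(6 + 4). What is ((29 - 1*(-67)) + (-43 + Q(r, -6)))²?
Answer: 34969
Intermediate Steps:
r = 40 (r = 2*(2*(6 + 4)) = 2*(2*10) = 2*20 = 40)
Q(S, A) = A*S
((29 - 1*(-67)) + (-43 + Q(r, -6)))² = ((29 - 1*(-67)) + (-43 - 6*40))² = ((29 + 67) + (-43 - 240))² = (96 - 283)² = (-187)² = 34969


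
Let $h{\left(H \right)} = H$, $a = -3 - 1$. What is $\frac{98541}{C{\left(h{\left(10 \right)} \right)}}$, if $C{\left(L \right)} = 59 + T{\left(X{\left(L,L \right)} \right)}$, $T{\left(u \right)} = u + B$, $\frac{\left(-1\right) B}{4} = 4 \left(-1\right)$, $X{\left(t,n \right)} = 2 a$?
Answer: $\frac{98541}{67} \approx 1470.8$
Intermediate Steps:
$a = -4$
$X{\left(t,n \right)} = -8$ ($X{\left(t,n \right)} = 2 \left(-4\right) = -8$)
$B = 16$ ($B = - 4 \cdot 4 \left(-1\right) = \left(-4\right) \left(-4\right) = 16$)
$T{\left(u \right)} = 16 + u$ ($T{\left(u \right)} = u + 16 = 16 + u$)
$C{\left(L \right)} = 67$ ($C{\left(L \right)} = 59 + \left(16 - 8\right) = 59 + 8 = 67$)
$\frac{98541}{C{\left(h{\left(10 \right)} \right)}} = \frac{98541}{67}$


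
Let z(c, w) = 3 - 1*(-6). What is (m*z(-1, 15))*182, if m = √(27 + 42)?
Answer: 1638*√69 ≈ 13606.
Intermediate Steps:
z(c, w) = 9 (z(c, w) = 3 + 6 = 9)
m = √69 ≈ 8.3066
(m*z(-1, 15))*182 = (√69*9)*182 = (9*√69)*182 = 1638*√69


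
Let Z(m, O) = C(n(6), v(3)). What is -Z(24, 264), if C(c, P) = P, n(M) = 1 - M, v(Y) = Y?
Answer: -3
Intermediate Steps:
Z(m, O) = 3
-Z(24, 264) = -1*3 = -3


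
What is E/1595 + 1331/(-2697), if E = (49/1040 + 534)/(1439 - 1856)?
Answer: -10599732479/21443307600 ≈ -0.49431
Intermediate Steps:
E = -555409/433680 (E = (49*(1/1040) + 534)/(-417) = (49/1040 + 534)*(-1/417) = (555409/1040)*(-1/417) = -555409/433680 ≈ -1.2807)
E/1595 + 1331/(-2697) = -555409/433680/1595 + 1331/(-2697) = -555409/433680*1/1595 + 1331*(-1/2697) = -555409/691719600 - 1331/2697 = -10599732479/21443307600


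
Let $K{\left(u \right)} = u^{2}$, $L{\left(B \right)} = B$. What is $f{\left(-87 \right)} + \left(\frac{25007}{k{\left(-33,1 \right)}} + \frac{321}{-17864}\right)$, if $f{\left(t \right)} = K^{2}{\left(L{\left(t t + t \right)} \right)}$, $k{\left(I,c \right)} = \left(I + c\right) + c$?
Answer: $\frac{1735446457948038654185}{553784} \approx 3.1338 \cdot 10^{15}$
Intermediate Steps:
$k{\left(I,c \right)} = I + 2 c$
$f{\left(t \right)} = \left(t + t^{2}\right)^{4}$ ($f{\left(t \right)} = \left(\left(t t + t\right)^{2}\right)^{2} = \left(\left(t^{2} + t\right)^{2}\right)^{2} = \left(\left(t + t^{2}\right)^{2}\right)^{2} = \left(t + t^{2}\right)^{4}$)
$f{\left(-87 \right)} + \left(\frac{25007}{k{\left(-33,1 \right)}} + \frac{321}{-17864}\right) = \left(-87\right)^{4} \left(1 - 87\right)^{4} + \left(\frac{25007}{-33 + 2 \cdot 1} + \frac{321}{-17864}\right) = 57289761 \left(-86\right)^{4} + \left(\frac{25007}{-33 + 2} + 321 \left(- \frac{1}{17864}\right)\right) = 57289761 \cdot 54700816 + \left(\frac{25007}{-31} - \frac{321}{17864}\right) = 3133796675144976 + \left(25007 \left(- \frac{1}{31}\right) - \frac{321}{17864}\right) = 3133796675144976 - \frac{446734999}{553784} = \frac{1735446457948038654185}{553784}$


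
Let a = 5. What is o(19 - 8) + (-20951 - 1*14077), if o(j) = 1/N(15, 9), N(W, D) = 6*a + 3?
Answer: -1155923/33 ≈ -35028.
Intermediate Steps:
N(W, D) = 33 (N(W, D) = 6*5 + 3 = 30 + 3 = 33)
o(j) = 1/33
o(19 - 8) + (-20951 - 1*14077) = 1/33 + (-20951 - 1*14077) = 1/33 + (-20951 - 14077) = 1/33 - 35028 = -1155923/33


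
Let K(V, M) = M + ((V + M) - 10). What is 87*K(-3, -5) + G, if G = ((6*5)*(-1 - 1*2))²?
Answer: 6099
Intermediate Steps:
K(V, M) = -10 + V + 2*M (K(V, M) = M + ((M + V) - 10) = M + (-10 + M + V) = -10 + V + 2*M)
G = 8100 (G = (30*(-1 - 2))² = (30*(-3))² = (-90)² = 8100)
87*K(-3, -5) + G = 87*(-10 - 3 + 2*(-5)) + 8100 = 87*(-10 - 3 - 10) + 8100 = 87*(-23) + 8100 = -2001 + 8100 = 6099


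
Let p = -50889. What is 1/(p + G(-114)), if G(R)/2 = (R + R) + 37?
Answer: -1/51271 ≈ -1.9504e-5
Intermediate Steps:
G(R) = 74 + 4*R (G(R) = 2*((R + R) + 37) = 2*(2*R + 37) = 2*(37 + 2*R) = 74 + 4*R)
1/(p + G(-114)) = 1/(-50889 + (74 + 4*(-114))) = 1/(-50889 + (74 - 456)) = 1/(-50889 - 382) = 1/(-51271) = -1/51271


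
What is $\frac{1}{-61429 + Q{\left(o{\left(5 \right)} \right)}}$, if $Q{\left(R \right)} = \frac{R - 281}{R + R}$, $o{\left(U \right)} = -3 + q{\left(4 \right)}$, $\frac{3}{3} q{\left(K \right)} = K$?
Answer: $- \frac{1}{61569} \approx -1.6242 \cdot 10^{-5}$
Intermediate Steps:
$q{\left(K \right)} = K$
$o{\left(U \right)} = 1$ ($o{\left(U \right)} = -3 + 4 = 1$)
$Q{\left(R \right)} = \frac{-281 + R}{2 R}$
$\frac{1}{-61429 + Q{\left(o{\left(5 \right)} \right)}} = \frac{1}{-61429 + \frac{-281 + 1}{2 \cdot 1}} = \frac{1}{-61429 + \frac{1}{2} \cdot 1 \left(-280\right)} = \frac{1}{-61429 - 140} = \frac{1}{-61569} = - \frac{1}{61569}$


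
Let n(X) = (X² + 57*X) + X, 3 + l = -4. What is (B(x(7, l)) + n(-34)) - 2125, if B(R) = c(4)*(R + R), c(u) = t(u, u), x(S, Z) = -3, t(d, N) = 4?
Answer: -2965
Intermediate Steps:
l = -7 (l = -3 - 4 = -7)
c(u) = 4
n(X) = X² + 58*X
B(R) = 8*R (B(R) = 4*(R + R) = 4*(2*R) = 8*R)
(B(x(7, l)) + n(-34)) - 2125 = (8*(-3) - 34*(58 - 34)) - 2125 = (-24 - 34*24) - 2125 = (-24 - 816) - 2125 = -840 - 2125 = -2965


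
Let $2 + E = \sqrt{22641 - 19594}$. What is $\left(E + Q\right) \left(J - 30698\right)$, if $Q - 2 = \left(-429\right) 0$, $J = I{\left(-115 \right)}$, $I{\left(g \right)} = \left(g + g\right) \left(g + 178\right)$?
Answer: $- 45188 \sqrt{3047} \approx -2.4944 \cdot 10^{6}$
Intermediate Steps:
$I{\left(g \right)} = 2 g \left(178 + g\right)$
$E = -2 + \sqrt{3047}$ ($E = -2 + \sqrt{22641 - 19594} = -2 + \sqrt{3047} \approx 53.2$)
$J = -14490$ ($J = 2 \left(-115\right) \left(178 - 115\right) = 2 \left(-115\right) 63 = -14490$)
$Q = 2$ ($Q = 2 - 0 = 2 + 0 = 2$)
$\left(E + Q\right) \left(J - 30698\right) = \left(\left(-2 + \sqrt{3047}\right) + 2\right) \left(-14490 - 30698\right) = \sqrt{3047} \left(-45188\right) = - 45188 \sqrt{3047}$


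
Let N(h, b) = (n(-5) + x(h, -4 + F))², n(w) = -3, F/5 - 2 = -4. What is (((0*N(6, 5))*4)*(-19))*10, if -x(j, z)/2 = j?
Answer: 0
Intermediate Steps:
F = -10 (F = 10 + 5*(-4) = 10 - 20 = -10)
x(j, z) = -2*j
N(h, b) = (-3 - 2*h)²
(((0*N(6, 5))*4)*(-19))*10 = (((0*(3 + 2*6)²)*4)*(-19))*10 = (((0*(3 + 12)²)*4)*(-19))*10 = (((0*15²)*4)*(-19))*10 = (((0*225)*4)*(-19))*10 = ((0*4)*(-19))*10 = (0*(-19))*10 = 0*10 = 0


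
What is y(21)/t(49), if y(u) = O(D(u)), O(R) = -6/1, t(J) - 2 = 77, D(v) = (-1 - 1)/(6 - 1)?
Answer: -6/79 ≈ -0.075949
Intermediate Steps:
D(v) = -⅖ (D(v) = -2/5 = -2*⅕ = -⅖)
t(J) = 79 (t(J) = 2 + 77 = 79)
O(R) = -6 (O(R) = -6*1 = -6)
y(u) = -6
y(21)/t(49) = -6/79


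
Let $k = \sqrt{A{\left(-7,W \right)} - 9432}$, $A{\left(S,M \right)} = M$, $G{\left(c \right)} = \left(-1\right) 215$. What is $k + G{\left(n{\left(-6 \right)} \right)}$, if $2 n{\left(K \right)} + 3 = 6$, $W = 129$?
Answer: $-215 + i \sqrt{9303} \approx -215.0 + 96.452 i$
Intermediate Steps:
$n{\left(K \right)} = \frac{3}{2}$ ($n{\left(K \right)} = - \frac{3}{2} + \frac{1}{2} \cdot 6 = - \frac{3}{2} + 3 = \frac{3}{2}$)
$G{\left(c \right)} = -215$
$k = i \sqrt{9303}$ ($k = \sqrt{129 - 9432} = \sqrt{-9303} = i \sqrt{9303} \approx 96.452 i$)
$k + G{\left(n{\left(-6 \right)} \right)} = i \sqrt{9303} - 215 = -215 + i \sqrt{9303}$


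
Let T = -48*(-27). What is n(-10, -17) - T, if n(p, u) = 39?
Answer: -1257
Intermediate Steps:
T = 1296
n(-10, -17) - T = 39 - 1*1296 = 39 - 1296 = -1257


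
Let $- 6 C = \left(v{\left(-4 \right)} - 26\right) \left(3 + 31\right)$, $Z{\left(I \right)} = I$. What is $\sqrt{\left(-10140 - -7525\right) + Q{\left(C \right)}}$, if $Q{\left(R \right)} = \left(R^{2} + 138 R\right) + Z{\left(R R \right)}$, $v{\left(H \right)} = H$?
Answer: $7 \sqrt{1605} \approx 280.44$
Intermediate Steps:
$C = 170$ ($C = - \frac{\left(-4 - 26\right) \left(3 + 31\right)}{6} = - \frac{\left(-30\right) 34}{6} = \left(- \frac{1}{6}\right) \left(-1020\right) = 170$)
$Q{\left(R \right)} = 2 R^{2} + 138 R$ ($Q{\left(R \right)} = \left(R^{2} + 138 R\right) + R R = \left(R^{2} + 138 R\right) + R^{2} = 2 R^{2} + 138 R$)
$\sqrt{\left(-10140 - -7525\right) + Q{\left(C \right)}} = \sqrt{\left(-10140 - -7525\right) + 2 \cdot 170 \left(69 + 170\right)} = \sqrt{\left(-10140 + 7525\right) + 2 \cdot 170 \cdot 239} = \sqrt{-2615 + 81260} = \sqrt{78645} = 7 \sqrt{1605}$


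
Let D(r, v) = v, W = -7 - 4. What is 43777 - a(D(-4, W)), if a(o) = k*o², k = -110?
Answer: 57087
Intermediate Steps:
W = -11
a(o) = -110*o²
43777 - a(D(-4, W)) = 43777 - (-110)*(-11)² = 43777 - (-110)*121 = 43777 - 1*(-13310) = 43777 + 13310 = 57087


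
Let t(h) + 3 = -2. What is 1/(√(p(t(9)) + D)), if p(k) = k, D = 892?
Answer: √887/887 ≈ 0.033577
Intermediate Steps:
t(h) = -5 (t(h) = -3 - 2 = -5)
1/(√(p(t(9)) + D)) = 1/(√(-5 + 892)) = 1/(√887) = √887/887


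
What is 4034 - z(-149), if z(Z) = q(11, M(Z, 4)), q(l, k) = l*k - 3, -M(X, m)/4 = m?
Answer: 4213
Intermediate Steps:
M(X, m) = -4*m
q(l, k) = -3 + k*l (q(l, k) = k*l - 3 = -3 + k*l)
z(Z) = -179 (z(Z) = -3 - 4*4*11 = -3 - 16*11 = -3 - 176 = -179)
4034 - z(-149) = 4034 - 1*(-179) = 4034 + 179 = 4213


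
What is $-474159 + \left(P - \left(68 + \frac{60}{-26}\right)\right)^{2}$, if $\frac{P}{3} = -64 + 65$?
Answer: $- \frac{79468646}{169} \approx -4.7023 \cdot 10^{5}$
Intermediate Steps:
$P = 3$ ($P = 3 \left(-64 + 65\right) = 3 \cdot 1 = 3$)
$-474159 + \left(P - \left(68 + \frac{60}{-26}\right)\right)^{2} = -474159 + \left(3 - \left(68 + \frac{60}{-26}\right)\right)^{2} = -474159 + \left(3 - \frac{854}{13}\right)^{2} = -474159 + \left(- \frac{815}{13}\right)^{2} = -474159 + \frac{664225}{169} = - \frac{79468646}{169}$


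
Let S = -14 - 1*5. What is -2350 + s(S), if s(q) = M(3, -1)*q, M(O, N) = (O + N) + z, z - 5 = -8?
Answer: -2331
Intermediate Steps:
z = -3 (z = 5 - 8 = -3)
S = -19 (S = -14 - 5 = -19)
M(O, N) = -3 + N + O (M(O, N) = (O + N) - 3 = (N + O) - 3 = -3 + N + O)
s(q) = -q (s(q) = (-3 - 1 + 3)*q = -q)
-2350 + s(S) = -2350 - 1*(-19) = -2350 + 19 = -2331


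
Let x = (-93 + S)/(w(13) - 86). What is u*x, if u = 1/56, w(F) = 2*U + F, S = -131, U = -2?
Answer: 4/77 ≈ 0.051948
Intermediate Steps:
w(F) = -4 + F (w(F) = 2*(-2) + F = -4 + F)
x = 32/11 (x = (-93 - 131)/((-4 + 13) - 86) = -224/(9 - 86) = -224/(-77) = -224*(-1/77) = 32/11 ≈ 2.9091)
u = 1/56 ≈ 0.017857
u*x = (1/56)*(32/11) = 4/77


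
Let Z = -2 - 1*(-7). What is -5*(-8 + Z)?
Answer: 15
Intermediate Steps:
Z = 5 (Z = -2 + 7 = 5)
-5*(-8 + Z) = -5*(-8 + 5) = -5*(-3) = 15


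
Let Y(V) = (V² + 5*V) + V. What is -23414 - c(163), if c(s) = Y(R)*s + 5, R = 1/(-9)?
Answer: -1888300/81 ≈ -23312.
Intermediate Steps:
R = -⅑ ≈ -0.11111
Y(V) = V² + 6*V
c(s) = 5 - 53*s/81 (c(s) = (-(6 - ⅑)/9)*s + 5 = (-⅑*53/9)*s + 5 = -53*s/81 + 5 = 5 - 53*s/81)
-23414 - c(163) = -23414 - (5 - 53/81*163) = -23414 - (5 - 8639/81) = -23414 - 1*(-8234/81) = -23414 + 8234/81 = -1888300/81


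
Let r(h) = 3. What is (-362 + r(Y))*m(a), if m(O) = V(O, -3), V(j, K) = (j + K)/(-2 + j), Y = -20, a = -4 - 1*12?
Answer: -6821/18 ≈ -378.94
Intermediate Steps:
a = -16 (a = -4 - 12 = -16)
V(j, K) = (K + j)/(-2 + j)
m(O) = (-3 + O)/(-2 + O)
(-362 + r(Y))*m(a) = (-362 + 3)*((-3 - 16)/(-2 - 16)) = -359*(-19)/(-18) = -(-359)*(-19)/18 = -359*19/18 = -6821/18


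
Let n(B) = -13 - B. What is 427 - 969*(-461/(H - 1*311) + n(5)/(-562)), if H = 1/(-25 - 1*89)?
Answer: -10364940076/9962855 ≈ -1040.4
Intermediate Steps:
H = -1/114 (H = 1/(-25 - 89) = 1/(-114) = -1/114 ≈ -0.0087719)
427 - 969*(-461/(H - 1*311) + n(5)/(-562)) = 427 - 969*(-461/(-1/114 - 1*311) + (-13 - 1*5)/(-562)) = 427 - 969*(-461/(-1/114 - 311) + (-13 - 5)*(-1/562)) = 427 - 969*(-461/(-35455/114) - 18*(-1/562)) = 427 - 969*(-461*(-114/35455) + 9/281) = 427 - 969*(52554/35455 + 9/281) = 427 - 969*15086769/9962855 = 427 - 14619079161/9962855 = -10364940076/9962855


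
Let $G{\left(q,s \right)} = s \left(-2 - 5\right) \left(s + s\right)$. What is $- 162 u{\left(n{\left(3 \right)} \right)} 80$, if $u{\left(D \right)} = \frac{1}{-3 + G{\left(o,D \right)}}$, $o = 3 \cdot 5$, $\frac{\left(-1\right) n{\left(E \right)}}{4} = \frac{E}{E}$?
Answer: $\frac{12960}{227} \approx 57.093$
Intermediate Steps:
$n{\left(E \right)} = -4$ ($n{\left(E \right)} = - 4 \frac{E}{E} = \left(-4\right) 1 = -4$)
$o = 15$
$G{\left(q,s \right)} = - 14 s^{2}$ ($G{\left(q,s \right)} = s \left(- 7 \cdot 2 s\right) = s \left(- 14 s\right) = - 14 s^{2}$)
$u{\left(D \right)} = \frac{1}{-3 - 14 D^{2}}$
$- 162 u{\left(n{\left(3 \right)} \right)} 80 = - 162 \left(- \frac{1}{3 + 14 \left(-4\right)^{2}}\right) 80 = - 162 \left(- \frac{1}{3 + 14 \cdot 16}\right) 80 = - 162 \left(- \frac{1}{3 + 224}\right) 80 = - 162 \left(- \frac{1}{227}\right) 80 = - 162 \left(\left(-1\right) \frac{1}{227}\right) 80 = \left(-162\right) \left(- \frac{1}{227}\right) 80 = \frac{162}{227} \cdot 80 = \frac{12960}{227}$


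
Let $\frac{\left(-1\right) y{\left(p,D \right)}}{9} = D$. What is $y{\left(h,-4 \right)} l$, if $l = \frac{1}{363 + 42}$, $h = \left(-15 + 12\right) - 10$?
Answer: $\frac{4}{45} \approx 0.088889$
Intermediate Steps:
$h = -13$ ($h = -3 - 10 = -13$)
$l = \frac{1}{405} \approx 0.0024691$
$y{\left(p,D \right)} = - 9 D$
$y{\left(h,-4 \right)} l = \left(-9\right) \left(-4\right) \frac{1}{405} = 36 \cdot \frac{1}{405} = \frac{4}{45}$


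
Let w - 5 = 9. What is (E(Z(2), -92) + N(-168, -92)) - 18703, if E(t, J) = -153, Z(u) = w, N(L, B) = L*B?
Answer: -3400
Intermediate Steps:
w = 14 (w = 5 + 9 = 14)
N(L, B) = B*L
Z(u) = 14
(E(Z(2), -92) + N(-168, -92)) - 18703 = (-153 - 92*(-168)) - 18703 = (-153 + 15456) - 18703 = 15303 - 18703 = -3400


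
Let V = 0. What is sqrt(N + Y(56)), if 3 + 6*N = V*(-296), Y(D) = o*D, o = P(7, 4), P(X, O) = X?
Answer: 3*sqrt(174)/2 ≈ 19.786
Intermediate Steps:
o = 7
Y(D) = 7*D
N = -1/2 (N = -1/2 + (0*(-296))/6 = -1/2 + (1/6)*0 = -1/2 + 0 = -1/2 ≈ -0.50000)
sqrt(N + Y(56)) = sqrt(-1/2 + 7*56) = sqrt(-1/2 + 392) = sqrt(783/2) = 3*sqrt(174)/2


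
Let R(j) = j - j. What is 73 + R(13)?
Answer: 73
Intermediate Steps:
R(j) = 0
73 + R(13) = 73 + 0 = 73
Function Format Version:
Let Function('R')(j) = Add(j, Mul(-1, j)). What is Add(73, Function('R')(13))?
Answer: 73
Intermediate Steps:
Function('R')(j) = 0
Add(73, Function('R')(13)) = Add(73, 0) = 73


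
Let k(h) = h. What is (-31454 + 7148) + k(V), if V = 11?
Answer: -24295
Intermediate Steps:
(-31454 + 7148) + k(V) = (-31454 + 7148) + 11 = -24306 + 11 = -24295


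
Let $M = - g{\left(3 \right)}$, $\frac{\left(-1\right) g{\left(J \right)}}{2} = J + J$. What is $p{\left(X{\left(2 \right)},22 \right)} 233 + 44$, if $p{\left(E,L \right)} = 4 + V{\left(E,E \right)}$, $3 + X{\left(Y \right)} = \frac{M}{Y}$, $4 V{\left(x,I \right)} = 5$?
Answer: $\frac{5069}{4} \approx 1267.3$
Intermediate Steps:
$V{\left(x,I \right)} = \frac{5}{4}$ ($V{\left(x,I \right)} = \frac{1}{4} \cdot 5 = \frac{5}{4}$)
$g{\left(J \right)} = - 4 J$ ($g{\left(J \right)} = - 2 \left(J + J\right) = - 2 \cdot 2 J = - 4 J$)
$M = 12$ ($M = - \left(-4\right) 3 = \left(-1\right) \left(-12\right) = 12$)
$X{\left(Y \right)} = -3 + \frac{12}{Y}$
$p{\left(E,L \right)} = \frac{21}{4}$ ($p{\left(E,L \right)} = 4 + \frac{5}{4} = \frac{21}{4}$)
$p{\left(X{\left(2 \right)},22 \right)} 233 + 44 = \frac{21}{4} \cdot 233 + 44 = \frac{4893}{4} + 44 = \frac{5069}{4}$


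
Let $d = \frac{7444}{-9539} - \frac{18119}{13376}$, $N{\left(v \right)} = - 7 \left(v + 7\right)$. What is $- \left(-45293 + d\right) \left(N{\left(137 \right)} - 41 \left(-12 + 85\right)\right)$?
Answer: $- \frac{23123268298779637}{127593664} \approx -1.8123 \cdot 10^{8}$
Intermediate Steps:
$N{\left(v \right)} = -49 - 7 v$ ($N{\left(v \right)} = - 7 \left(7 + v\right) = -49 - 7 v$)
$d = - \frac{272408085}{127593664}$ ($d = 7444 \left(- \frac{1}{9539}\right) - \frac{18119}{13376} = - \frac{7444}{9539} - \frac{18119}{13376} = - \frac{272408085}{127593664} \approx -2.135$)
$- \left(-45293 + d\right) \left(N{\left(137 \right)} - 41 \left(-12 + 85\right)\right) = - \left(-45293 - \frac{272408085}{127593664}\right) \left(\left(-49 - 959\right) - 41 \left(-12 + 85\right)\right) = - \frac{\left(-5779372231637\right) \left(\left(-49 - 959\right) - 2993\right)}{127593664} = - \frac{\left(-5779372231637\right) \left(-1008 - 2993\right)}{127593664} = - \frac{\left(-5779372231637\right) \left(-4001\right)}{127593664} = \left(-1\right) \frac{23123268298779637}{127593664} = - \frac{23123268298779637}{127593664}$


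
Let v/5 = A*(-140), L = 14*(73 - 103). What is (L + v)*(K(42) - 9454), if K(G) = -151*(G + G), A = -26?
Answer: -393613640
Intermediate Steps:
L = -420 (L = 14*(-30) = -420)
v = 18200 (v = 5*(-26*(-140)) = 5*3640 = 18200)
K(G) = -302*G
(L + v)*(K(42) - 9454) = (-420 + 18200)*(-302*42 - 9454) = 17780*(-12684 - 9454) = 17780*(-22138) = -393613640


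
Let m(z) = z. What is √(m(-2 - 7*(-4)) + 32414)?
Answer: 2*√8110 ≈ 180.11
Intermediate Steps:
√(m(-2 - 7*(-4)) + 32414) = √((-2 - 7*(-4)) + 32414) = √((-2 + 28) + 32414) = √(26 + 32414) = √32440 = 2*√8110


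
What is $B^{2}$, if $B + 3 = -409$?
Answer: $169744$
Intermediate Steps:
$B = -412$ ($B = -3 - 409 = -412$)
$B^{2} = \left(-412\right)^{2} = 169744$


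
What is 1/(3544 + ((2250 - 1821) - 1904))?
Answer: 1/2069 ≈ 0.00048333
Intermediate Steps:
1/(3544 + ((2250 - 1821) - 1904)) = 1/(3544 + (429 - 1904)) = 1/(3544 - 1475) = 1/2069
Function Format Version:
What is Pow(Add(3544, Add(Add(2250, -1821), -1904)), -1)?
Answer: Rational(1, 2069) ≈ 0.00048333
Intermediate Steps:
Pow(Add(3544, Add(Add(2250, -1821), -1904)), -1) = Pow(Add(3544, Add(429, -1904)), -1) = Pow(Add(3544, -1475), -1) = Pow(2069, -1) = Rational(1, 2069)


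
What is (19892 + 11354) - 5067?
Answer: 26179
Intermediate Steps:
(19892 + 11354) - 5067 = 31246 - 5067 = 26179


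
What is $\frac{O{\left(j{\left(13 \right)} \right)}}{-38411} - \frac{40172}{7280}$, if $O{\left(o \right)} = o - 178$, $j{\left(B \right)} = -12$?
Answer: $- \frac{385415873}{69908020} \approx -5.5132$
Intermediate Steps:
$O{\left(o \right)} = -178 + o$
$\frac{O{\left(j{\left(13 \right)} \right)}}{-38411} - \frac{40172}{7280} = \frac{-178 - 12}{-38411} - \frac{40172}{7280} = \left(-190\right) \left(- \frac{1}{38411}\right) - \frac{10043}{1820} = \frac{190}{38411} - \frac{10043}{1820} = - \frac{385415873}{69908020}$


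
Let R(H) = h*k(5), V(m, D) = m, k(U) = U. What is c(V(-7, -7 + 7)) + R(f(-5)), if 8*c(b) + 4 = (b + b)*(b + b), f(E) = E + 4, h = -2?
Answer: 14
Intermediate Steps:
f(E) = 4 + E
R(H) = -10 (R(H) = -2*5 = -10)
c(b) = -1/2 + b**2/2 (c(b) = -1/2 + ((b + b)*(b + b))/8 = -1/2 + ((2*b)*(2*b))/8 = -1/2 + (4*b**2)/8 = -1/2 + b**2/2)
c(V(-7, -7 + 7)) + R(f(-5)) = (-1/2 + (1/2)*(-7)**2) - 10 = (-1/2 + (1/2)*49) - 10 = (-1/2 + 49/2) - 10 = 24 - 10 = 14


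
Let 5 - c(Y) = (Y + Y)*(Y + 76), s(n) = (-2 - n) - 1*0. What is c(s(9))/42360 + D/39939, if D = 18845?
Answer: 19013037/37595912 ≈ 0.50572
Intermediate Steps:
s(n) = -2 - n (s(n) = (-2 - n) + 0 = -2 - n)
c(Y) = 5 - 2*Y*(76 + Y) (c(Y) = 5 - (Y + Y)*(Y + 76) = 5 - 2*Y*(76 + Y))
c(s(9))/42360 + D/39939 = (5 - 152*(-2 - 1*9) - 2*(-2 - 1*9)²)/42360 + 18845/39939 = (5 - 152*(-2 - 9) - 2*(-2 - 9)²)*(1/42360) + 18845*(1/39939) = (5 - 152*(-11) - 2*(-11)²)*(1/42360) + 18845/39939 = (5 + 1672 - 2*121)*(1/42360) + 18845/39939 = (5 + 1672 - 242)*(1/42360) + 18845/39939 = 1435*(1/42360) + 18845/39939 = 287/8472 + 18845/39939 = 19013037/37595912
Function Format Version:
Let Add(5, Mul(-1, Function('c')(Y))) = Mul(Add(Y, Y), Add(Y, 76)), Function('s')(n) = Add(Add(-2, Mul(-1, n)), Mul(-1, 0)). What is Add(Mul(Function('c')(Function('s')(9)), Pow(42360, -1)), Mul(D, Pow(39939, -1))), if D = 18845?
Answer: Rational(19013037, 37595912) ≈ 0.50572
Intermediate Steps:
Function('s')(n) = Add(-2, Mul(-1, n)) (Function('s')(n) = Add(Add(-2, Mul(-1, n)), 0) = Add(-2, Mul(-1, n)))
Function('c')(Y) = Add(5, Mul(-2, Y, Add(76, Y))) (Function('c')(Y) = Add(5, Mul(-1, Mul(Add(Y, Y), Add(Y, 76)))) = Add(5, Mul(-1, Mul(Mul(2, Y), Add(76, Y)))) = Add(5, Mul(-1, Mul(2, Y, Add(76, Y)))) = Add(5, Mul(-2, Y, Add(76, Y))))
Add(Mul(Function('c')(Function('s')(9)), Pow(42360, -1)), Mul(D, Pow(39939, -1))) = Add(Mul(Add(5, Mul(-152, Add(-2, Mul(-1, 9))), Mul(-2, Pow(Add(-2, Mul(-1, 9)), 2))), Pow(42360, -1)), Mul(18845, Pow(39939, -1))) = Add(Mul(Add(5, Mul(-152, Add(-2, -9)), Mul(-2, Pow(Add(-2, -9), 2))), Rational(1, 42360)), Mul(18845, Rational(1, 39939))) = Add(Mul(Add(5, Mul(-152, -11), Mul(-2, Pow(-11, 2))), Rational(1, 42360)), Rational(18845, 39939)) = Add(Mul(Add(5, 1672, Mul(-2, 121)), Rational(1, 42360)), Rational(18845, 39939)) = Add(Mul(Add(5, 1672, -242), Rational(1, 42360)), Rational(18845, 39939)) = Add(Mul(1435, Rational(1, 42360)), Rational(18845, 39939)) = Add(Rational(287, 8472), Rational(18845, 39939)) = Rational(19013037, 37595912)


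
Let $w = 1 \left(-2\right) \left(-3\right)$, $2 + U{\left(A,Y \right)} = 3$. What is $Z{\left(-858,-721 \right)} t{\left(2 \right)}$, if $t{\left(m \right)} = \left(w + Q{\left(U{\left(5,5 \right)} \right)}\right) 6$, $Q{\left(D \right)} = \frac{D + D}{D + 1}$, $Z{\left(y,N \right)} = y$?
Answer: $-36036$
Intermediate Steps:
$U{\left(A,Y \right)} = 1$ ($U{\left(A,Y \right)} = -2 + 3 = 1$)
$w = 6$ ($w = \left(-2\right) \left(-3\right) = 6$)
$Q{\left(D \right)} = \frac{2 D}{1 + D}$
$t{\left(m \right)} = 42$ ($t{\left(m \right)} = \left(6 + 2 \cdot 1 \frac{1}{1 + 1}\right) 6 = \left(6 + 2 \cdot 1 \cdot \frac{1}{2}\right) 6 = \left(6 + 1\right) 6 = 7 \cdot 6 = 42$)
$Z{\left(-858,-721 \right)} t{\left(2 \right)} = \left(-858\right) 42 = -36036$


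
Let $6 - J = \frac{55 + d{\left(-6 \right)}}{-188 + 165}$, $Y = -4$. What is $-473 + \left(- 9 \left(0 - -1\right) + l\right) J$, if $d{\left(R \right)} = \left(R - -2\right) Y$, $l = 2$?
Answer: $- \frac{12342}{23} \approx -536.61$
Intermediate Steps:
$d{\left(R \right)} = -8 - 4 R$ ($d{\left(R \right)} = \left(R - -2\right) \left(-4\right) = \left(R + 2\right) \left(-4\right) = \left(2 + R\right) \left(-4\right) = -8 - 4 R$)
$J = \frac{209}{23}$ ($J = 6 - \frac{55 - -16}{-188 + 165} = 6 - \frac{55 + \left(-8 + 24\right)}{-23} = 6 - \left(55 + 16\right) \left(- \frac{1}{23}\right) = 6 - 71 \left(- \frac{1}{23}\right) = 6 - - \frac{71}{23} = 6 + \frac{71}{23} = \frac{209}{23} \approx 9.087$)
$-473 + \left(- 9 \left(0 - -1\right) + l\right) J = -473 + \left(- 9 \left(0 - -1\right) + 2\right) \frac{209}{23} = -473 + \left(- 9 \left(0 + 1\right) + 2\right) \frac{209}{23} = -473 + \left(\left(-9\right) 1 + 2\right) \frac{209}{23} = -473 + \left(-9 + 2\right) \frac{209}{23} = -473 - \frac{1463}{23} = - \frac{12342}{23}$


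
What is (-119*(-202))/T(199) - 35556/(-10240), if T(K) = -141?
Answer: -60283931/360960 ≈ -167.01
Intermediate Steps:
(-119*(-202))/T(199) - 35556/(-10240) = -119*(-202)/(-141) - 35556/(-10240) = 24038*(-1/141) - 35556*(-1/10240) = -24038/141 + 8889/2560 = -60283931/360960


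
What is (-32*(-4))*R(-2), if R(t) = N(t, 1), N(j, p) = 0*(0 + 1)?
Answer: 0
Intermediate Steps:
N(j, p) = 0 (N(j, p) = 0*1 = 0)
R(t) = 0
(-32*(-4))*R(-2) = -32*(-4)*0 = 128*0 = 0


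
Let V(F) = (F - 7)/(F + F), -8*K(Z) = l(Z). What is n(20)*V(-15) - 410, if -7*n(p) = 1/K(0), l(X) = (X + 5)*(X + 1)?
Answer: -215162/525 ≈ -409.83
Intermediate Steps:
l(X) = (1 + X)*(5 + X) (l(X) = (5 + X)*(1 + X) = (1 + X)*(5 + X))
K(Z) = -5/8 - 3*Z/4 - Z²/8 (K(Z) = -(5 + Z² + 6*Z)/8 = -5/8 - 3*Z/4 - Z²/8)
n(p) = 8/35 (n(p) = -1/(7*(-5/8 - ¾*0 - ⅛*0²)) = -1/(7*(-5/8 + 0 - ⅛*0)) = -1/(7*(-5/8 + 0 + 0)) = -1/(7*(-5/8)) = -⅐*(-8/5) = 8/35)
V(F) = (-7 + F)/(2*F) (V(F) = (-7 + F)/((2*F)) = (-7 + F)*(1/(2*F)) = (-7 + F)/(2*F))
n(20)*V(-15) - 410 = 8*((½)*(-7 - 15)/(-15))/35 - 410 = 8*((½)*(-1/15)*(-22))/35 - 410 = (8/35)*(11/15) - 410 = 88/525 - 410 = -215162/525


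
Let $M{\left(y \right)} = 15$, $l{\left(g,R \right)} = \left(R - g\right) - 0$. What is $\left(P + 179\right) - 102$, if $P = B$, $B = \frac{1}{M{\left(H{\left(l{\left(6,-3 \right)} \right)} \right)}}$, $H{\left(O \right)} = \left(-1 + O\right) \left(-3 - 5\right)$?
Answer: $\frac{1156}{15} \approx 77.067$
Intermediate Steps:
$l{\left(g,R \right)} = R - g$ ($l{\left(g,R \right)} = \left(R - g\right) + 0 = R - g$)
$H{\left(O \right)} = 8 - 8 O$ ($H{\left(O \right)} = \left(-1 + O\right) \left(-8\right) = 8 - 8 O$)
$B = \frac{1}{15} \approx 0.066667$
$P = \frac{1}{15} \approx 0.066667$
$\left(P + 179\right) - 102 = \left(\frac{1}{15} + 179\right) - 102 = \frac{2686}{15} - 102 = \frac{1156}{15}$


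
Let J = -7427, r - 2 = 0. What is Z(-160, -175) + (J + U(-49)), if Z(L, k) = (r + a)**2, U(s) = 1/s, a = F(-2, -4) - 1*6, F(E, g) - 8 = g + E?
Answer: -363728/49 ≈ -7423.0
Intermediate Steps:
r = 2 (r = 2 + 0 = 2)
F(E, g) = 8 + E + g (F(E, g) = 8 + (g + E) = 8 + (E + g) = 8 + E + g)
a = -4 (a = (8 - 2 - 4) - 1*6 = 2 - 6 = -4)
Z(L, k) = 4 (Z(L, k) = (2 - 4)**2 = (-2)**2 = 4)
Z(-160, -175) + (J + U(-49)) = 4 + (-7427 + 1/(-49)) = 4 + (-7427 - 1/49) = 4 - 363924/49 = -363728/49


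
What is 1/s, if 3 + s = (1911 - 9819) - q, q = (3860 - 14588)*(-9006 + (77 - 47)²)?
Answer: -1/86969079 ≈ -1.1498e-8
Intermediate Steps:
q = 86961168 (q = -10728*(-9006 + 30²) = -10728*(-9006 + 900) = -10728*(-8106) = 86961168)
s = -86969079 (s = -3 + ((1911 - 9819) - 1*86961168) = -3 + (-7908 - 86961168) = -3 - 86969076 = -86969079)
1/s = 1/(-86969079) = -1/86969079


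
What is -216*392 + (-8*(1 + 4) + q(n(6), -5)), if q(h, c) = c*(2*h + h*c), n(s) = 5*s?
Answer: -84262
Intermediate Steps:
q(h, c) = c*(2*h + c*h)
-216*392 + (-8*(1 + 4) + q(n(6), -5)) = -216*392 + (-8*(1 + 4) - 5*5*6*(2 - 5)) = -84672 + (-8*5 - 5*30*(-3)) = -84672 + (-40 + 450) = -84672 + 410 = -84262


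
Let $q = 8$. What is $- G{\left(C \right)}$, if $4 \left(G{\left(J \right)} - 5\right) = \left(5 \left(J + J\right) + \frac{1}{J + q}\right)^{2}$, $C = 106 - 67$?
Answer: $- \frac{336069741}{8836} \approx -38034.0$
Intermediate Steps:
$C = 39$ ($C = 106 - 67 = 39$)
$G{\left(J \right)} = 5 + \frac{\left(\frac{1}{8 + J} + 10 J\right)^{2}}{4}$ ($G{\left(J \right)} = 5 + \frac{\left(5 \left(J + J\right) + \frac{1}{J + 8}\right)^{2}}{4} = 5 + \frac{\left(5 \cdot 2 J + \frac{1}{8 + J}\right)^{2}}{4} = 5 + \frac{\left(10 J + \frac{1}{8 + J}\right)^{2}}{4} = 5 + \frac{\left(\frac{1}{8 + J} + 10 J\right)^{2}}{4}$)
$- G{\left(C \right)} = - (5 + \frac{\left(1 + 10 \cdot 39^{2} + 80 \cdot 39\right)^{2}}{4 \left(8 + 39\right)^{2}}) = - (5 + \frac{\left(1 + 10 \cdot 1521 + 3120\right)^{2}}{4 \cdot 2209}) = - (5 + \frac{1}{4} \cdot \frac{1}{2209} \left(1 + 15210 + 3120\right)^{2}) = - (5 + \frac{1}{4} \cdot \frac{1}{2209} \cdot 18331^{2}) = - (5 + \frac{1}{4} \cdot \frac{1}{2209} \cdot 336025561) = - (5 + \frac{336025561}{8836}) = \left(-1\right) \frac{336069741}{8836} = - \frac{336069741}{8836}$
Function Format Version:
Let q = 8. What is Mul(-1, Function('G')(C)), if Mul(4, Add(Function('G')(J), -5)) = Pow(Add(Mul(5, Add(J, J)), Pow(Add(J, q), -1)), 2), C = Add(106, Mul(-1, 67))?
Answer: Rational(-336069741, 8836) ≈ -38034.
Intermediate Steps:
C = 39 (C = Add(106, -67) = 39)
Function('G')(J) = Add(5, Mul(Rational(1, 4), Pow(Add(Pow(Add(8, J), -1), Mul(10, J)), 2))) (Function('G')(J) = Add(5, Mul(Rational(1, 4), Pow(Add(Mul(5, Add(J, J)), Pow(Add(J, 8), -1)), 2))) = Add(5, Mul(Rational(1, 4), Pow(Add(Mul(5, Mul(2, J)), Pow(Add(8, J), -1)), 2))) = Add(5, Mul(Rational(1, 4), Pow(Add(Mul(10, J), Pow(Add(8, J), -1)), 2))) = Add(5, Mul(Rational(1, 4), Pow(Add(Pow(Add(8, J), -1), Mul(10, J)), 2))))
Mul(-1, Function('G')(C)) = Mul(-1, Add(5, Mul(Rational(1, 4), Pow(Add(8, 39), -2), Pow(Add(1, Mul(10, Pow(39, 2)), Mul(80, 39)), 2)))) = Mul(-1, Add(5, Mul(Rational(1, 4), Pow(47, -2), Pow(Add(1, Mul(10, 1521), 3120), 2)))) = Mul(-1, Add(5, Mul(Rational(1, 4), Rational(1, 2209), Pow(Add(1, 15210, 3120), 2)))) = Mul(-1, Add(5, Mul(Rational(1, 4), Rational(1, 2209), Pow(18331, 2)))) = Mul(-1, Add(5, Mul(Rational(1, 4), Rational(1, 2209), 336025561))) = Mul(-1, Add(5, Rational(336025561, 8836))) = Mul(-1, Rational(336069741, 8836)) = Rational(-336069741, 8836)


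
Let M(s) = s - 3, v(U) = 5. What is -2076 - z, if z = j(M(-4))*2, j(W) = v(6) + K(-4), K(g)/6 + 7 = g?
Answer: -1954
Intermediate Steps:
M(s) = -3 + s
K(g) = -42 + 6*g
j(W) = -61 (j(W) = 5 + (-42 + 6*(-4)) = 5 + (-42 - 24) = 5 - 66 = -61)
z = -122 (z = -61*2 = -122)
-2076 - z = -2076 - 1*(-122) = -2076 + 122 = -1954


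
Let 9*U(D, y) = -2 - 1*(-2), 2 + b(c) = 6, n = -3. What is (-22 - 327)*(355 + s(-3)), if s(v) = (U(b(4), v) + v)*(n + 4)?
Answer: -122848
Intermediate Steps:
b(c) = 4 (b(c) = -2 + 6 = 4)
U(D, y) = 0 (U(D, y) = (-2 - 1*(-2))/9 = (-2 + 2)/9 = (1/9)*0 = 0)
s(v) = v (s(v) = (0 + v)*(-3 + 4) = v*1 = v)
(-22 - 327)*(355 + s(-3)) = (-22 - 327)*(355 - 3) = -349*352 = -122848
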